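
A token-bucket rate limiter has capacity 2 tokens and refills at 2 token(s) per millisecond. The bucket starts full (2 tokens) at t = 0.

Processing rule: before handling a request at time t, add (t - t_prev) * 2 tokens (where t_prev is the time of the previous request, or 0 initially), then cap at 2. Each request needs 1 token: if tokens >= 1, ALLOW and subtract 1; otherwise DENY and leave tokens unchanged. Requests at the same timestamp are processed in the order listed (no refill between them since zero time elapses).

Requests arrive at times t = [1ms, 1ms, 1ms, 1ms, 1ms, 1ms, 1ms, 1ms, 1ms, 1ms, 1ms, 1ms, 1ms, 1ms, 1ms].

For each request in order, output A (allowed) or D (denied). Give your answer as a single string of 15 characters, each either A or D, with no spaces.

Answer: AADDDDDDDDDDDDD

Derivation:
Simulating step by step:
  req#1 t=1ms: ALLOW
  req#2 t=1ms: ALLOW
  req#3 t=1ms: DENY
  req#4 t=1ms: DENY
  req#5 t=1ms: DENY
  req#6 t=1ms: DENY
  req#7 t=1ms: DENY
  req#8 t=1ms: DENY
  req#9 t=1ms: DENY
  req#10 t=1ms: DENY
  req#11 t=1ms: DENY
  req#12 t=1ms: DENY
  req#13 t=1ms: DENY
  req#14 t=1ms: DENY
  req#15 t=1ms: DENY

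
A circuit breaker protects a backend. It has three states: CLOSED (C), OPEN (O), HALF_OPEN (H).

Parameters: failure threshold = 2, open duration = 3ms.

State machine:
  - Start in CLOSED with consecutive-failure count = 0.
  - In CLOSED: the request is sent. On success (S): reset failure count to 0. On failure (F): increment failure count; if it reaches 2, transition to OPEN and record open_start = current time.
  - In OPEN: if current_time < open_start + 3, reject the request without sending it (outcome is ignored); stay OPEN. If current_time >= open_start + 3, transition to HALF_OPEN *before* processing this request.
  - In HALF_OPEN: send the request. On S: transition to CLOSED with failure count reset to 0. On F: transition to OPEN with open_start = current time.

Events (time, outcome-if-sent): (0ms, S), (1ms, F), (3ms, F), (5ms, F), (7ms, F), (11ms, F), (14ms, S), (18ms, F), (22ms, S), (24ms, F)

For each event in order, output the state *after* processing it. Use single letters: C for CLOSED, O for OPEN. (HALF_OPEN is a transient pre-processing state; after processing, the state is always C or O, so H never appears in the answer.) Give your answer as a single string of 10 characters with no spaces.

State after each event:
  event#1 t=0ms outcome=S: state=CLOSED
  event#2 t=1ms outcome=F: state=CLOSED
  event#3 t=3ms outcome=F: state=OPEN
  event#4 t=5ms outcome=F: state=OPEN
  event#5 t=7ms outcome=F: state=OPEN
  event#6 t=11ms outcome=F: state=OPEN
  event#7 t=14ms outcome=S: state=CLOSED
  event#8 t=18ms outcome=F: state=CLOSED
  event#9 t=22ms outcome=S: state=CLOSED
  event#10 t=24ms outcome=F: state=CLOSED

Answer: CCOOOOCCCC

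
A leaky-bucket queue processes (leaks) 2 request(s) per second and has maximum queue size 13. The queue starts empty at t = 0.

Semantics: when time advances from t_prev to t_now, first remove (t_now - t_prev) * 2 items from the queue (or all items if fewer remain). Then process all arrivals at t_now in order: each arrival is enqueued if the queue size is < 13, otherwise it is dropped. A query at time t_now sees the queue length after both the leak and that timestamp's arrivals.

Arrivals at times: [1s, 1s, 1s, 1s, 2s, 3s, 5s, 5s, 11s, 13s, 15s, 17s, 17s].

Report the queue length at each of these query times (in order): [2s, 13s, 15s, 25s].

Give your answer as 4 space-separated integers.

Answer: 3 1 1 0

Derivation:
Queue lengths at query times:
  query t=2s: backlog = 3
  query t=13s: backlog = 1
  query t=15s: backlog = 1
  query t=25s: backlog = 0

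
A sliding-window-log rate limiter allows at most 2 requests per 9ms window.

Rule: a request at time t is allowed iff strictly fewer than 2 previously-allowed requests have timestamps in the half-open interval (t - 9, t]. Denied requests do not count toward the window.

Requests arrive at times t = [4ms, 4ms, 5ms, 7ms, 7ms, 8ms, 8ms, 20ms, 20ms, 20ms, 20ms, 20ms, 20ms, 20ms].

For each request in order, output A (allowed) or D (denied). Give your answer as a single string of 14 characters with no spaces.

Answer: AADDDDDAADDDDD

Derivation:
Tracking allowed requests in the window:
  req#1 t=4ms: ALLOW
  req#2 t=4ms: ALLOW
  req#3 t=5ms: DENY
  req#4 t=7ms: DENY
  req#5 t=7ms: DENY
  req#6 t=8ms: DENY
  req#7 t=8ms: DENY
  req#8 t=20ms: ALLOW
  req#9 t=20ms: ALLOW
  req#10 t=20ms: DENY
  req#11 t=20ms: DENY
  req#12 t=20ms: DENY
  req#13 t=20ms: DENY
  req#14 t=20ms: DENY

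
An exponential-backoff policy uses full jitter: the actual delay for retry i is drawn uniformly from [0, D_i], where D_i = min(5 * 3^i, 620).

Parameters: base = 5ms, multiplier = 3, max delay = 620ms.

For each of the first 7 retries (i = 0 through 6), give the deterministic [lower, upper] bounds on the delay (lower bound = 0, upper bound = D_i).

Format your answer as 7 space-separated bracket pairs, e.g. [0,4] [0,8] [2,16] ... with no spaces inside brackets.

Computing bounds per retry:
  i=0: D_i=min(5*3^0,620)=5, bounds=[0,5]
  i=1: D_i=min(5*3^1,620)=15, bounds=[0,15]
  i=2: D_i=min(5*3^2,620)=45, bounds=[0,45]
  i=3: D_i=min(5*3^3,620)=135, bounds=[0,135]
  i=4: D_i=min(5*3^4,620)=405, bounds=[0,405]
  i=5: D_i=min(5*3^5,620)=620, bounds=[0,620]
  i=6: D_i=min(5*3^6,620)=620, bounds=[0,620]

Answer: [0,5] [0,15] [0,45] [0,135] [0,405] [0,620] [0,620]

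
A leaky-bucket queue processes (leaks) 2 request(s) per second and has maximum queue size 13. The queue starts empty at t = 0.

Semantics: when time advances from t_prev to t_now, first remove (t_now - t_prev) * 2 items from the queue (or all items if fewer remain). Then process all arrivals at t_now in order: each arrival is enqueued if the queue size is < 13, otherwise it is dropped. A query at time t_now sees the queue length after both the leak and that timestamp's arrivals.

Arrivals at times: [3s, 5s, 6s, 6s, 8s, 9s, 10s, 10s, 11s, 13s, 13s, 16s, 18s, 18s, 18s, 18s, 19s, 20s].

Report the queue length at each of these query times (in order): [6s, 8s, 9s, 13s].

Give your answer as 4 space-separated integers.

Answer: 2 1 1 2

Derivation:
Queue lengths at query times:
  query t=6s: backlog = 2
  query t=8s: backlog = 1
  query t=9s: backlog = 1
  query t=13s: backlog = 2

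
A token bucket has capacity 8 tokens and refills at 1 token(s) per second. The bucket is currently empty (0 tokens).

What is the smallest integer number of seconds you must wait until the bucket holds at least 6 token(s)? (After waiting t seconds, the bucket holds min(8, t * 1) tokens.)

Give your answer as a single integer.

Answer: 6

Derivation:
Need t * 1 >= 6, so t >= 6/1.
Smallest integer t = ceil(6/1) = 6.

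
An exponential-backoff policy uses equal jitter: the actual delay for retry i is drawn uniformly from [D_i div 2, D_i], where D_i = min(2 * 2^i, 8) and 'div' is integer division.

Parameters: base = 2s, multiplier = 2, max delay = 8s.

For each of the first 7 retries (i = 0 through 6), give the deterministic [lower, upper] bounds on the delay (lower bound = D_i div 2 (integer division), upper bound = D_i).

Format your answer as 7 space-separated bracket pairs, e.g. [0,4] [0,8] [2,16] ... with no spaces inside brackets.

Answer: [1,2] [2,4] [4,8] [4,8] [4,8] [4,8] [4,8]

Derivation:
Computing bounds per retry:
  i=0: D_i=min(2*2^0,8)=2, bounds=[1,2]
  i=1: D_i=min(2*2^1,8)=4, bounds=[2,4]
  i=2: D_i=min(2*2^2,8)=8, bounds=[4,8]
  i=3: D_i=min(2*2^3,8)=8, bounds=[4,8]
  i=4: D_i=min(2*2^4,8)=8, bounds=[4,8]
  i=5: D_i=min(2*2^5,8)=8, bounds=[4,8]
  i=6: D_i=min(2*2^6,8)=8, bounds=[4,8]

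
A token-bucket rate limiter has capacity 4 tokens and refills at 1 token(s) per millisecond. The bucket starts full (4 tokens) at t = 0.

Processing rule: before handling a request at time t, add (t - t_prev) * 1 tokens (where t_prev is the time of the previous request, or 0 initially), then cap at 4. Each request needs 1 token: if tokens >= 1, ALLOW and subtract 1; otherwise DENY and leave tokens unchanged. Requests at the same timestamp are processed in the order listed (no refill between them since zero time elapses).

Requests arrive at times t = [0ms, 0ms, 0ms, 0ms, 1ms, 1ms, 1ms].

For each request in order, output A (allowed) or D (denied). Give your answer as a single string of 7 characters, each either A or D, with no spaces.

Simulating step by step:
  req#1 t=0ms: ALLOW
  req#2 t=0ms: ALLOW
  req#3 t=0ms: ALLOW
  req#4 t=0ms: ALLOW
  req#5 t=1ms: ALLOW
  req#6 t=1ms: DENY
  req#7 t=1ms: DENY

Answer: AAAAADD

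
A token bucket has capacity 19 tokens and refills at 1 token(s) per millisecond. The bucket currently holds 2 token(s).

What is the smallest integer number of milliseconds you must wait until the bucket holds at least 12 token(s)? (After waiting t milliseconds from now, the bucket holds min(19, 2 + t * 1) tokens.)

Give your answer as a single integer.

Answer: 10

Derivation:
Need 2 + t * 1 >= 12, so t >= 10/1.
Smallest integer t = ceil(10/1) = 10.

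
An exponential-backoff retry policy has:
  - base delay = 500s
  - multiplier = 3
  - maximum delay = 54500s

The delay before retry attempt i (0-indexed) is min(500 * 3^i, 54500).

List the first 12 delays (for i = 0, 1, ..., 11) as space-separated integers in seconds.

Computing each delay:
  i=0: min(500*3^0, 54500) = 500
  i=1: min(500*3^1, 54500) = 1500
  i=2: min(500*3^2, 54500) = 4500
  i=3: min(500*3^3, 54500) = 13500
  i=4: min(500*3^4, 54500) = 40500
  i=5: min(500*3^5, 54500) = 54500
  i=6: min(500*3^6, 54500) = 54500
  i=7: min(500*3^7, 54500) = 54500
  i=8: min(500*3^8, 54500) = 54500
  i=9: min(500*3^9, 54500) = 54500
  i=10: min(500*3^10, 54500) = 54500
  i=11: min(500*3^11, 54500) = 54500

Answer: 500 1500 4500 13500 40500 54500 54500 54500 54500 54500 54500 54500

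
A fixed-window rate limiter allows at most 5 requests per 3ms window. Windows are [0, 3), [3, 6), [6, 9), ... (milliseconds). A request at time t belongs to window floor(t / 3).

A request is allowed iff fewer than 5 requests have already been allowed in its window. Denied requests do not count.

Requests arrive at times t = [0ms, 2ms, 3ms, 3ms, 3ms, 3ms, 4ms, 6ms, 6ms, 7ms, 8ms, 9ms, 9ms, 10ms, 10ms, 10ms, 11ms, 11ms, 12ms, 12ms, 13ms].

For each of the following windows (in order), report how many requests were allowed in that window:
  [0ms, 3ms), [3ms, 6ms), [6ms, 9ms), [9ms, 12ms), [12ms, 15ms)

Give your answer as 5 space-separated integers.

Answer: 2 5 4 5 3

Derivation:
Processing requests:
  req#1 t=0ms (window 0): ALLOW
  req#2 t=2ms (window 0): ALLOW
  req#3 t=3ms (window 1): ALLOW
  req#4 t=3ms (window 1): ALLOW
  req#5 t=3ms (window 1): ALLOW
  req#6 t=3ms (window 1): ALLOW
  req#7 t=4ms (window 1): ALLOW
  req#8 t=6ms (window 2): ALLOW
  req#9 t=6ms (window 2): ALLOW
  req#10 t=7ms (window 2): ALLOW
  req#11 t=8ms (window 2): ALLOW
  req#12 t=9ms (window 3): ALLOW
  req#13 t=9ms (window 3): ALLOW
  req#14 t=10ms (window 3): ALLOW
  req#15 t=10ms (window 3): ALLOW
  req#16 t=10ms (window 3): ALLOW
  req#17 t=11ms (window 3): DENY
  req#18 t=11ms (window 3): DENY
  req#19 t=12ms (window 4): ALLOW
  req#20 t=12ms (window 4): ALLOW
  req#21 t=13ms (window 4): ALLOW

Allowed counts by window: 2 5 4 5 3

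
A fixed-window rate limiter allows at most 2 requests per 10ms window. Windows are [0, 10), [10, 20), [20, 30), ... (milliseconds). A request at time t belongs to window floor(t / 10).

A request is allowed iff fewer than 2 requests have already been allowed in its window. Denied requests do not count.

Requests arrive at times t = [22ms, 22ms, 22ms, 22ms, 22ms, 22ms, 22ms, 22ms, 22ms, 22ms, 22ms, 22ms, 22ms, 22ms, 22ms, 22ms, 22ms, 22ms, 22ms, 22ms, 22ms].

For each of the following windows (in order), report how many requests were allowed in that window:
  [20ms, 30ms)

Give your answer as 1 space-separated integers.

Answer: 2

Derivation:
Processing requests:
  req#1 t=22ms (window 2): ALLOW
  req#2 t=22ms (window 2): ALLOW
  req#3 t=22ms (window 2): DENY
  req#4 t=22ms (window 2): DENY
  req#5 t=22ms (window 2): DENY
  req#6 t=22ms (window 2): DENY
  req#7 t=22ms (window 2): DENY
  req#8 t=22ms (window 2): DENY
  req#9 t=22ms (window 2): DENY
  req#10 t=22ms (window 2): DENY
  req#11 t=22ms (window 2): DENY
  req#12 t=22ms (window 2): DENY
  req#13 t=22ms (window 2): DENY
  req#14 t=22ms (window 2): DENY
  req#15 t=22ms (window 2): DENY
  req#16 t=22ms (window 2): DENY
  req#17 t=22ms (window 2): DENY
  req#18 t=22ms (window 2): DENY
  req#19 t=22ms (window 2): DENY
  req#20 t=22ms (window 2): DENY
  req#21 t=22ms (window 2): DENY

Allowed counts by window: 2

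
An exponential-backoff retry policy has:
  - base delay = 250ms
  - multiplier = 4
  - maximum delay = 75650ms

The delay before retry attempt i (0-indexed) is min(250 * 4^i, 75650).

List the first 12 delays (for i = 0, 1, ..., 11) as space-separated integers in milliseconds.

Answer: 250 1000 4000 16000 64000 75650 75650 75650 75650 75650 75650 75650

Derivation:
Computing each delay:
  i=0: min(250*4^0, 75650) = 250
  i=1: min(250*4^1, 75650) = 1000
  i=2: min(250*4^2, 75650) = 4000
  i=3: min(250*4^3, 75650) = 16000
  i=4: min(250*4^4, 75650) = 64000
  i=5: min(250*4^5, 75650) = 75650
  i=6: min(250*4^6, 75650) = 75650
  i=7: min(250*4^7, 75650) = 75650
  i=8: min(250*4^8, 75650) = 75650
  i=9: min(250*4^9, 75650) = 75650
  i=10: min(250*4^10, 75650) = 75650
  i=11: min(250*4^11, 75650) = 75650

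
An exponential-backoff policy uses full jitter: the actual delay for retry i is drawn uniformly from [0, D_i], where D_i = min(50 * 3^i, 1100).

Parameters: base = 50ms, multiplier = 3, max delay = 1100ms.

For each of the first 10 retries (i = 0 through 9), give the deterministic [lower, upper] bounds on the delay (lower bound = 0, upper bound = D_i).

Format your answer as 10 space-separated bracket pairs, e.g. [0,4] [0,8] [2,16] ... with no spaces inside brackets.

Answer: [0,50] [0,150] [0,450] [0,1100] [0,1100] [0,1100] [0,1100] [0,1100] [0,1100] [0,1100]

Derivation:
Computing bounds per retry:
  i=0: D_i=min(50*3^0,1100)=50, bounds=[0,50]
  i=1: D_i=min(50*3^1,1100)=150, bounds=[0,150]
  i=2: D_i=min(50*3^2,1100)=450, bounds=[0,450]
  i=3: D_i=min(50*3^3,1100)=1100, bounds=[0,1100]
  i=4: D_i=min(50*3^4,1100)=1100, bounds=[0,1100]
  i=5: D_i=min(50*3^5,1100)=1100, bounds=[0,1100]
  i=6: D_i=min(50*3^6,1100)=1100, bounds=[0,1100]
  i=7: D_i=min(50*3^7,1100)=1100, bounds=[0,1100]
  i=8: D_i=min(50*3^8,1100)=1100, bounds=[0,1100]
  i=9: D_i=min(50*3^9,1100)=1100, bounds=[0,1100]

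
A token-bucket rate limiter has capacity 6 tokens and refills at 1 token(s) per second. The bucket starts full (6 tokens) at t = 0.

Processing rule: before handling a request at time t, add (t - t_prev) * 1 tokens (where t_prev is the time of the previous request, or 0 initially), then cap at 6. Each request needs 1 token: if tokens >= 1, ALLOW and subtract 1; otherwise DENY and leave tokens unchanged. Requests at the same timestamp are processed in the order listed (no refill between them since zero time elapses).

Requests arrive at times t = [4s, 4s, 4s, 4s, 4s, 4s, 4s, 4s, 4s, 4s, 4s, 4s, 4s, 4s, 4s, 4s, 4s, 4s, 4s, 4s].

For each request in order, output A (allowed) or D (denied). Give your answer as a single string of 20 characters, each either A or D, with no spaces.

Answer: AAAAAADDDDDDDDDDDDDD

Derivation:
Simulating step by step:
  req#1 t=4s: ALLOW
  req#2 t=4s: ALLOW
  req#3 t=4s: ALLOW
  req#4 t=4s: ALLOW
  req#5 t=4s: ALLOW
  req#6 t=4s: ALLOW
  req#7 t=4s: DENY
  req#8 t=4s: DENY
  req#9 t=4s: DENY
  req#10 t=4s: DENY
  req#11 t=4s: DENY
  req#12 t=4s: DENY
  req#13 t=4s: DENY
  req#14 t=4s: DENY
  req#15 t=4s: DENY
  req#16 t=4s: DENY
  req#17 t=4s: DENY
  req#18 t=4s: DENY
  req#19 t=4s: DENY
  req#20 t=4s: DENY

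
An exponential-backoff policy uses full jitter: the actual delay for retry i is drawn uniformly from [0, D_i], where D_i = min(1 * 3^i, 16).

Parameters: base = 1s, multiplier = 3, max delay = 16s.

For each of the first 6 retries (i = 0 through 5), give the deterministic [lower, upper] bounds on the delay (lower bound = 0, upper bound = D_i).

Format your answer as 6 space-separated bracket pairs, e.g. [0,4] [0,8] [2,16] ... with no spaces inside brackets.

Answer: [0,1] [0,3] [0,9] [0,16] [0,16] [0,16]

Derivation:
Computing bounds per retry:
  i=0: D_i=min(1*3^0,16)=1, bounds=[0,1]
  i=1: D_i=min(1*3^1,16)=3, bounds=[0,3]
  i=2: D_i=min(1*3^2,16)=9, bounds=[0,9]
  i=3: D_i=min(1*3^3,16)=16, bounds=[0,16]
  i=4: D_i=min(1*3^4,16)=16, bounds=[0,16]
  i=5: D_i=min(1*3^5,16)=16, bounds=[0,16]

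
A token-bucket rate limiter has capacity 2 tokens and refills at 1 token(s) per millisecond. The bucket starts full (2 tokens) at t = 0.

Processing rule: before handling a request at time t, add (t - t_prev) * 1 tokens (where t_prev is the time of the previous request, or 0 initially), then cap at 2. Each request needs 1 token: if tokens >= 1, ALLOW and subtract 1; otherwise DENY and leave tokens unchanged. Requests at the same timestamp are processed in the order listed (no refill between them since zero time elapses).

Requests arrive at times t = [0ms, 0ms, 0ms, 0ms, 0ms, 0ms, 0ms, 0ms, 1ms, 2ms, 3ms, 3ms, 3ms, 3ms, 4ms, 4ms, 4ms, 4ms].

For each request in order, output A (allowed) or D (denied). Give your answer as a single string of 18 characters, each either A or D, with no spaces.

Answer: AADDDDDDAAADDDADDD

Derivation:
Simulating step by step:
  req#1 t=0ms: ALLOW
  req#2 t=0ms: ALLOW
  req#3 t=0ms: DENY
  req#4 t=0ms: DENY
  req#5 t=0ms: DENY
  req#6 t=0ms: DENY
  req#7 t=0ms: DENY
  req#8 t=0ms: DENY
  req#9 t=1ms: ALLOW
  req#10 t=2ms: ALLOW
  req#11 t=3ms: ALLOW
  req#12 t=3ms: DENY
  req#13 t=3ms: DENY
  req#14 t=3ms: DENY
  req#15 t=4ms: ALLOW
  req#16 t=4ms: DENY
  req#17 t=4ms: DENY
  req#18 t=4ms: DENY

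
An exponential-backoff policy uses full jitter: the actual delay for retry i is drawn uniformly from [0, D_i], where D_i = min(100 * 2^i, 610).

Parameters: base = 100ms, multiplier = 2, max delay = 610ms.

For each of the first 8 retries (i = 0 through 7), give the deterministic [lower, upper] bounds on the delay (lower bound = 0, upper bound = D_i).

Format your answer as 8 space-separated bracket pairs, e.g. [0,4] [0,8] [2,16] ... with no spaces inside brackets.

Answer: [0,100] [0,200] [0,400] [0,610] [0,610] [0,610] [0,610] [0,610]

Derivation:
Computing bounds per retry:
  i=0: D_i=min(100*2^0,610)=100, bounds=[0,100]
  i=1: D_i=min(100*2^1,610)=200, bounds=[0,200]
  i=2: D_i=min(100*2^2,610)=400, bounds=[0,400]
  i=3: D_i=min(100*2^3,610)=610, bounds=[0,610]
  i=4: D_i=min(100*2^4,610)=610, bounds=[0,610]
  i=5: D_i=min(100*2^5,610)=610, bounds=[0,610]
  i=6: D_i=min(100*2^6,610)=610, bounds=[0,610]
  i=7: D_i=min(100*2^7,610)=610, bounds=[0,610]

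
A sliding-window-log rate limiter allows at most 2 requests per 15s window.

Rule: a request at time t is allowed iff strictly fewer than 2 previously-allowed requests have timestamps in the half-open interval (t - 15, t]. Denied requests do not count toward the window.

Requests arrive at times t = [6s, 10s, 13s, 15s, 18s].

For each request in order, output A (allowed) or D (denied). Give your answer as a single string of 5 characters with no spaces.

Answer: AADDD

Derivation:
Tracking allowed requests in the window:
  req#1 t=6s: ALLOW
  req#2 t=10s: ALLOW
  req#3 t=13s: DENY
  req#4 t=15s: DENY
  req#5 t=18s: DENY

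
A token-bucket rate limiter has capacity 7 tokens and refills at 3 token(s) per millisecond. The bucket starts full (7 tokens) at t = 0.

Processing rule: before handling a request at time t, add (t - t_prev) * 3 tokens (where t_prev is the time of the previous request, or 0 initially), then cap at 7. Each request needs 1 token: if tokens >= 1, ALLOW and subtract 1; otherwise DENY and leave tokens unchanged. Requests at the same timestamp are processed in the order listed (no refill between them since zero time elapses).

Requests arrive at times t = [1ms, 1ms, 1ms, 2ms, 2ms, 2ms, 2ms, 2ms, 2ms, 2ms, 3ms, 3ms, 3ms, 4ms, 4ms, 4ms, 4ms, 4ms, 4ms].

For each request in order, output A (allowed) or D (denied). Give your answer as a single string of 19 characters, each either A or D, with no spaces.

Simulating step by step:
  req#1 t=1ms: ALLOW
  req#2 t=1ms: ALLOW
  req#3 t=1ms: ALLOW
  req#4 t=2ms: ALLOW
  req#5 t=2ms: ALLOW
  req#6 t=2ms: ALLOW
  req#7 t=2ms: ALLOW
  req#8 t=2ms: ALLOW
  req#9 t=2ms: ALLOW
  req#10 t=2ms: ALLOW
  req#11 t=3ms: ALLOW
  req#12 t=3ms: ALLOW
  req#13 t=3ms: ALLOW
  req#14 t=4ms: ALLOW
  req#15 t=4ms: ALLOW
  req#16 t=4ms: ALLOW
  req#17 t=4ms: DENY
  req#18 t=4ms: DENY
  req#19 t=4ms: DENY

Answer: AAAAAAAAAAAAAAAADDD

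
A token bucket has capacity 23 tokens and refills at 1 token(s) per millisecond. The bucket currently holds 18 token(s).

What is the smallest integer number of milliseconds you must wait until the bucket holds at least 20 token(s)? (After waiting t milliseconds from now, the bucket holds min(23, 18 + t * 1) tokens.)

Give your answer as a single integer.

Need 18 + t * 1 >= 20, so t >= 2/1.
Smallest integer t = ceil(2/1) = 2.

Answer: 2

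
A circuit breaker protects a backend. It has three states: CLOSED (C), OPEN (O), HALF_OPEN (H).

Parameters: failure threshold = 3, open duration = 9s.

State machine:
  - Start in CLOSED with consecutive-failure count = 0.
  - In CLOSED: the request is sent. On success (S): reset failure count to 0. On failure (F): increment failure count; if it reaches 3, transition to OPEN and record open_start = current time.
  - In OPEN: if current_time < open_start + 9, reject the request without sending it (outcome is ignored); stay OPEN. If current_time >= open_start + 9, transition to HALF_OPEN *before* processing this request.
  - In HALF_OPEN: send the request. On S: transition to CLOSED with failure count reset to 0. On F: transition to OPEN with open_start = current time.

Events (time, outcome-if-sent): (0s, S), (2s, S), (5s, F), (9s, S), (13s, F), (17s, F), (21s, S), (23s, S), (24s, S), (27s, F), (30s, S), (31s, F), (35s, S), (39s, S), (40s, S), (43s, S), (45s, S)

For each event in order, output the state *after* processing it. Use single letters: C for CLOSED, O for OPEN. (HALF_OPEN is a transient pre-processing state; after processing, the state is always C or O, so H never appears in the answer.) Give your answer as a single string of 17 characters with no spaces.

Answer: CCCCCCCCCCCCCCCCC

Derivation:
State after each event:
  event#1 t=0s outcome=S: state=CLOSED
  event#2 t=2s outcome=S: state=CLOSED
  event#3 t=5s outcome=F: state=CLOSED
  event#4 t=9s outcome=S: state=CLOSED
  event#5 t=13s outcome=F: state=CLOSED
  event#6 t=17s outcome=F: state=CLOSED
  event#7 t=21s outcome=S: state=CLOSED
  event#8 t=23s outcome=S: state=CLOSED
  event#9 t=24s outcome=S: state=CLOSED
  event#10 t=27s outcome=F: state=CLOSED
  event#11 t=30s outcome=S: state=CLOSED
  event#12 t=31s outcome=F: state=CLOSED
  event#13 t=35s outcome=S: state=CLOSED
  event#14 t=39s outcome=S: state=CLOSED
  event#15 t=40s outcome=S: state=CLOSED
  event#16 t=43s outcome=S: state=CLOSED
  event#17 t=45s outcome=S: state=CLOSED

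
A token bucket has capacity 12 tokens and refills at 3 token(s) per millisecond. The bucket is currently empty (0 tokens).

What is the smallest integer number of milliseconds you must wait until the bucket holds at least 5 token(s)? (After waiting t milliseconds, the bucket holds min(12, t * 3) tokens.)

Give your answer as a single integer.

Need t * 3 >= 5, so t >= 5/3.
Smallest integer t = ceil(5/3) = 2.

Answer: 2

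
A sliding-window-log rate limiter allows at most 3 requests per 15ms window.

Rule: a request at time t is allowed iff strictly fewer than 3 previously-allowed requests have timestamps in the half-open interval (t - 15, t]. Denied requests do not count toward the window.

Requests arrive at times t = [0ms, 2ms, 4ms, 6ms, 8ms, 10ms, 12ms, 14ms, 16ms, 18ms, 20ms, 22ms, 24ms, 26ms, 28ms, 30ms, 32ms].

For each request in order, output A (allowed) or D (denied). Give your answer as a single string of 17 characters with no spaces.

Answer: AAADDDDDAAADDDDDA

Derivation:
Tracking allowed requests in the window:
  req#1 t=0ms: ALLOW
  req#2 t=2ms: ALLOW
  req#3 t=4ms: ALLOW
  req#4 t=6ms: DENY
  req#5 t=8ms: DENY
  req#6 t=10ms: DENY
  req#7 t=12ms: DENY
  req#8 t=14ms: DENY
  req#9 t=16ms: ALLOW
  req#10 t=18ms: ALLOW
  req#11 t=20ms: ALLOW
  req#12 t=22ms: DENY
  req#13 t=24ms: DENY
  req#14 t=26ms: DENY
  req#15 t=28ms: DENY
  req#16 t=30ms: DENY
  req#17 t=32ms: ALLOW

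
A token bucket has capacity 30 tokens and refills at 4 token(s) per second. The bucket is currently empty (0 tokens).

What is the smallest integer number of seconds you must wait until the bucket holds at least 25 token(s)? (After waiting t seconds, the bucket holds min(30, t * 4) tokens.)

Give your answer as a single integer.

Need t * 4 >= 25, so t >= 25/4.
Smallest integer t = ceil(25/4) = 7.

Answer: 7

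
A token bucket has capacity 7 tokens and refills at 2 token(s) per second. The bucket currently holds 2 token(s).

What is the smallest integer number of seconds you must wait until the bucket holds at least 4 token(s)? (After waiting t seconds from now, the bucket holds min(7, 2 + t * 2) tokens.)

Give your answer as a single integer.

Answer: 1

Derivation:
Need 2 + t * 2 >= 4, so t >= 2/2.
Smallest integer t = ceil(2/2) = 1.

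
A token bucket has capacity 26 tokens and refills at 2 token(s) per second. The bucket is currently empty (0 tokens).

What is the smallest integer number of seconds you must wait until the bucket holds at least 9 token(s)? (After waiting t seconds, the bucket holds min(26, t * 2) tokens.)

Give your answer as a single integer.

Answer: 5

Derivation:
Need t * 2 >= 9, so t >= 9/2.
Smallest integer t = ceil(9/2) = 5.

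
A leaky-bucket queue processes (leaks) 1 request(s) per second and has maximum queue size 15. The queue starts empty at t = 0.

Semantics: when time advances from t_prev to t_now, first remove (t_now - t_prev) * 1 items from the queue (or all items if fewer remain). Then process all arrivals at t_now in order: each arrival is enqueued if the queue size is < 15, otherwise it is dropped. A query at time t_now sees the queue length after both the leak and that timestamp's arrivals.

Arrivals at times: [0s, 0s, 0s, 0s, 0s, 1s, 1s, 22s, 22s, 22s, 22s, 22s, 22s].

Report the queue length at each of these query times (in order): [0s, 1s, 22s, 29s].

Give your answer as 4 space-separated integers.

Queue lengths at query times:
  query t=0s: backlog = 5
  query t=1s: backlog = 6
  query t=22s: backlog = 6
  query t=29s: backlog = 0

Answer: 5 6 6 0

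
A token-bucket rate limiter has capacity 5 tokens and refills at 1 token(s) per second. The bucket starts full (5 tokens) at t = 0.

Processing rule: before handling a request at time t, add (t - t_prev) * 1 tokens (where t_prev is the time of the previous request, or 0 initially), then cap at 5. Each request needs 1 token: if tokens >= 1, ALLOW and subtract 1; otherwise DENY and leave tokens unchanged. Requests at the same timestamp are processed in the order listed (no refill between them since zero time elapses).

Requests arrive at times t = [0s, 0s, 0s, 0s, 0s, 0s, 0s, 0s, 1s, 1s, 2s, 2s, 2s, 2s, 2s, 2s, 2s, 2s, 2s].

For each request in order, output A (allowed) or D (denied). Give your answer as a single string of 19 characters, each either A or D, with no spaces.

Answer: AAAAADDDADADDDDDDDD

Derivation:
Simulating step by step:
  req#1 t=0s: ALLOW
  req#2 t=0s: ALLOW
  req#3 t=0s: ALLOW
  req#4 t=0s: ALLOW
  req#5 t=0s: ALLOW
  req#6 t=0s: DENY
  req#7 t=0s: DENY
  req#8 t=0s: DENY
  req#9 t=1s: ALLOW
  req#10 t=1s: DENY
  req#11 t=2s: ALLOW
  req#12 t=2s: DENY
  req#13 t=2s: DENY
  req#14 t=2s: DENY
  req#15 t=2s: DENY
  req#16 t=2s: DENY
  req#17 t=2s: DENY
  req#18 t=2s: DENY
  req#19 t=2s: DENY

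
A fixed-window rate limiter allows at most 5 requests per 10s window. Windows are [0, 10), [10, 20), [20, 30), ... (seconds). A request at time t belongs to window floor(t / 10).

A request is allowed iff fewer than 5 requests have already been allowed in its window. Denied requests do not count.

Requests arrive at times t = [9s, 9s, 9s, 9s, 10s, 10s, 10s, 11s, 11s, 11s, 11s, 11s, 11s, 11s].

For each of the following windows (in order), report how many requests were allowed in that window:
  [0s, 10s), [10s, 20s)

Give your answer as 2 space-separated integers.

Answer: 4 5

Derivation:
Processing requests:
  req#1 t=9s (window 0): ALLOW
  req#2 t=9s (window 0): ALLOW
  req#3 t=9s (window 0): ALLOW
  req#4 t=9s (window 0): ALLOW
  req#5 t=10s (window 1): ALLOW
  req#6 t=10s (window 1): ALLOW
  req#7 t=10s (window 1): ALLOW
  req#8 t=11s (window 1): ALLOW
  req#9 t=11s (window 1): ALLOW
  req#10 t=11s (window 1): DENY
  req#11 t=11s (window 1): DENY
  req#12 t=11s (window 1): DENY
  req#13 t=11s (window 1): DENY
  req#14 t=11s (window 1): DENY

Allowed counts by window: 4 5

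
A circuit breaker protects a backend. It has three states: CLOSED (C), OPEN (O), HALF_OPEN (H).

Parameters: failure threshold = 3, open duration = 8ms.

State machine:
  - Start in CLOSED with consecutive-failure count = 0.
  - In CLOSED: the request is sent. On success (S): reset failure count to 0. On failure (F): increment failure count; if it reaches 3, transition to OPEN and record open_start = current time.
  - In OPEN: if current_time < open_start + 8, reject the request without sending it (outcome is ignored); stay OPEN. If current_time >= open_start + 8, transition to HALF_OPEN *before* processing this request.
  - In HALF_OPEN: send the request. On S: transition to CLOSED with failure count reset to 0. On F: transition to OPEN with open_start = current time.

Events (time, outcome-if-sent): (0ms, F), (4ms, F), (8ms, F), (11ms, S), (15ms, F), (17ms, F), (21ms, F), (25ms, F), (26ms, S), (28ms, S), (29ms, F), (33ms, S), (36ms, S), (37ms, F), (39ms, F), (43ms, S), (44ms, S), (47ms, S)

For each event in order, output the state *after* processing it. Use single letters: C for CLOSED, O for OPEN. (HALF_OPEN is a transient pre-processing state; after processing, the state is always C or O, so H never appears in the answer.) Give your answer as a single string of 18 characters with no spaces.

State after each event:
  event#1 t=0ms outcome=F: state=CLOSED
  event#2 t=4ms outcome=F: state=CLOSED
  event#3 t=8ms outcome=F: state=OPEN
  event#4 t=11ms outcome=S: state=OPEN
  event#5 t=15ms outcome=F: state=OPEN
  event#6 t=17ms outcome=F: state=OPEN
  event#7 t=21ms outcome=F: state=OPEN
  event#8 t=25ms outcome=F: state=OPEN
  event#9 t=26ms outcome=S: state=OPEN
  event#10 t=28ms outcome=S: state=OPEN
  event#11 t=29ms outcome=F: state=OPEN
  event#12 t=33ms outcome=S: state=CLOSED
  event#13 t=36ms outcome=S: state=CLOSED
  event#14 t=37ms outcome=F: state=CLOSED
  event#15 t=39ms outcome=F: state=CLOSED
  event#16 t=43ms outcome=S: state=CLOSED
  event#17 t=44ms outcome=S: state=CLOSED
  event#18 t=47ms outcome=S: state=CLOSED

Answer: CCOOOOOOOOOCCCCCCC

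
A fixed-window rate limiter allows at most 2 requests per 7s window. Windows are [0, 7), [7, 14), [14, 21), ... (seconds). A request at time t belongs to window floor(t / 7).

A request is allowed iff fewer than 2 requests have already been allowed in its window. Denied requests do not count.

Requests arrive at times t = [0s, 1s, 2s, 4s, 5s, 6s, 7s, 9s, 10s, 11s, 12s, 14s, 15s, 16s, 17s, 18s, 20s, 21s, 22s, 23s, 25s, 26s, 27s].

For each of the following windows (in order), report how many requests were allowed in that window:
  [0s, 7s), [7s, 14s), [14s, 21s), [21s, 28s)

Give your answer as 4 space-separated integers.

Processing requests:
  req#1 t=0s (window 0): ALLOW
  req#2 t=1s (window 0): ALLOW
  req#3 t=2s (window 0): DENY
  req#4 t=4s (window 0): DENY
  req#5 t=5s (window 0): DENY
  req#6 t=6s (window 0): DENY
  req#7 t=7s (window 1): ALLOW
  req#8 t=9s (window 1): ALLOW
  req#9 t=10s (window 1): DENY
  req#10 t=11s (window 1): DENY
  req#11 t=12s (window 1): DENY
  req#12 t=14s (window 2): ALLOW
  req#13 t=15s (window 2): ALLOW
  req#14 t=16s (window 2): DENY
  req#15 t=17s (window 2): DENY
  req#16 t=18s (window 2): DENY
  req#17 t=20s (window 2): DENY
  req#18 t=21s (window 3): ALLOW
  req#19 t=22s (window 3): ALLOW
  req#20 t=23s (window 3): DENY
  req#21 t=25s (window 3): DENY
  req#22 t=26s (window 3): DENY
  req#23 t=27s (window 3): DENY

Allowed counts by window: 2 2 2 2

Answer: 2 2 2 2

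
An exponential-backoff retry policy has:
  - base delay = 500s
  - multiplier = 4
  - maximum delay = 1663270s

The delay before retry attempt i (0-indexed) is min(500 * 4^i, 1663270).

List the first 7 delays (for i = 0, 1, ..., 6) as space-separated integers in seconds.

Answer: 500 2000 8000 32000 128000 512000 1663270

Derivation:
Computing each delay:
  i=0: min(500*4^0, 1663270) = 500
  i=1: min(500*4^1, 1663270) = 2000
  i=2: min(500*4^2, 1663270) = 8000
  i=3: min(500*4^3, 1663270) = 32000
  i=4: min(500*4^4, 1663270) = 128000
  i=5: min(500*4^5, 1663270) = 512000
  i=6: min(500*4^6, 1663270) = 1663270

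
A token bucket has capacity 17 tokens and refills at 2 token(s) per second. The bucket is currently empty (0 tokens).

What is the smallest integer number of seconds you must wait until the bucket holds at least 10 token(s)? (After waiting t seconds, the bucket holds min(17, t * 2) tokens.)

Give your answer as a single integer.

Answer: 5

Derivation:
Need t * 2 >= 10, so t >= 10/2.
Smallest integer t = ceil(10/2) = 5.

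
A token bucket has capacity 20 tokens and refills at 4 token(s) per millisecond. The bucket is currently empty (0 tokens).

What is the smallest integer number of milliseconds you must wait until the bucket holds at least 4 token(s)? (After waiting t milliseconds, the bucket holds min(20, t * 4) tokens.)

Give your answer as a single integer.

Answer: 1

Derivation:
Need t * 4 >= 4, so t >= 4/4.
Smallest integer t = ceil(4/4) = 1.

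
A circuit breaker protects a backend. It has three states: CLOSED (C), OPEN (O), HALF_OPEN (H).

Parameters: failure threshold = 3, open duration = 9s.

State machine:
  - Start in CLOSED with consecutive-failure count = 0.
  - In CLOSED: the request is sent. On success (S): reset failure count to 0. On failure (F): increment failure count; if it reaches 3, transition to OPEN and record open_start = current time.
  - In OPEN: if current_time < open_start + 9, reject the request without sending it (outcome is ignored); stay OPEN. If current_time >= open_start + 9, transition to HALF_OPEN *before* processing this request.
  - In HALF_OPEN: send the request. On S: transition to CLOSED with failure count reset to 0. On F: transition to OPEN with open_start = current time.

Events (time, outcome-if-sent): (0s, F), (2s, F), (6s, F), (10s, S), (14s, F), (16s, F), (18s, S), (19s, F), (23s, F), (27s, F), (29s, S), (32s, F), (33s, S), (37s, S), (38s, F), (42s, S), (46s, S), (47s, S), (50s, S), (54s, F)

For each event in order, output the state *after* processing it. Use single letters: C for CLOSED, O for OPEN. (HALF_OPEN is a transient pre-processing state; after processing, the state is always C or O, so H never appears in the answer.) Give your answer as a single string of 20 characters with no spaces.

Answer: CCOOOOOOOOOOOCCCCCCC

Derivation:
State after each event:
  event#1 t=0s outcome=F: state=CLOSED
  event#2 t=2s outcome=F: state=CLOSED
  event#3 t=6s outcome=F: state=OPEN
  event#4 t=10s outcome=S: state=OPEN
  event#5 t=14s outcome=F: state=OPEN
  event#6 t=16s outcome=F: state=OPEN
  event#7 t=18s outcome=S: state=OPEN
  event#8 t=19s outcome=F: state=OPEN
  event#9 t=23s outcome=F: state=OPEN
  event#10 t=27s outcome=F: state=OPEN
  event#11 t=29s outcome=S: state=OPEN
  event#12 t=32s outcome=F: state=OPEN
  event#13 t=33s outcome=S: state=OPEN
  event#14 t=37s outcome=S: state=CLOSED
  event#15 t=38s outcome=F: state=CLOSED
  event#16 t=42s outcome=S: state=CLOSED
  event#17 t=46s outcome=S: state=CLOSED
  event#18 t=47s outcome=S: state=CLOSED
  event#19 t=50s outcome=S: state=CLOSED
  event#20 t=54s outcome=F: state=CLOSED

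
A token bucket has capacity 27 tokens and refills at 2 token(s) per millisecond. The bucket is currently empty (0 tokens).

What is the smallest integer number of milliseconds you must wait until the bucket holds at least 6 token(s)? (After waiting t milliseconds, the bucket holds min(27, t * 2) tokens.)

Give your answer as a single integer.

Answer: 3

Derivation:
Need t * 2 >= 6, so t >= 6/2.
Smallest integer t = ceil(6/2) = 3.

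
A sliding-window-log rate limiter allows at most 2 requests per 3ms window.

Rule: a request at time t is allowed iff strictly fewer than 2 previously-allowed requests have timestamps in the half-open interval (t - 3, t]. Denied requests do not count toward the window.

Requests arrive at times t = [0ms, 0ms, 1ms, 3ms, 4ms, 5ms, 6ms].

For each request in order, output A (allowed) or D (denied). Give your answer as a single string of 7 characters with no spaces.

Answer: AADAADA

Derivation:
Tracking allowed requests in the window:
  req#1 t=0ms: ALLOW
  req#2 t=0ms: ALLOW
  req#3 t=1ms: DENY
  req#4 t=3ms: ALLOW
  req#5 t=4ms: ALLOW
  req#6 t=5ms: DENY
  req#7 t=6ms: ALLOW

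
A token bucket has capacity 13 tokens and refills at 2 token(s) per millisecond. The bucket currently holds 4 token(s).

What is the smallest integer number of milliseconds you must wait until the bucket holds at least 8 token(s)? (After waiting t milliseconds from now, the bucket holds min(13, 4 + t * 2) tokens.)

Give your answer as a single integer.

Need 4 + t * 2 >= 8, so t >= 4/2.
Smallest integer t = ceil(4/2) = 2.

Answer: 2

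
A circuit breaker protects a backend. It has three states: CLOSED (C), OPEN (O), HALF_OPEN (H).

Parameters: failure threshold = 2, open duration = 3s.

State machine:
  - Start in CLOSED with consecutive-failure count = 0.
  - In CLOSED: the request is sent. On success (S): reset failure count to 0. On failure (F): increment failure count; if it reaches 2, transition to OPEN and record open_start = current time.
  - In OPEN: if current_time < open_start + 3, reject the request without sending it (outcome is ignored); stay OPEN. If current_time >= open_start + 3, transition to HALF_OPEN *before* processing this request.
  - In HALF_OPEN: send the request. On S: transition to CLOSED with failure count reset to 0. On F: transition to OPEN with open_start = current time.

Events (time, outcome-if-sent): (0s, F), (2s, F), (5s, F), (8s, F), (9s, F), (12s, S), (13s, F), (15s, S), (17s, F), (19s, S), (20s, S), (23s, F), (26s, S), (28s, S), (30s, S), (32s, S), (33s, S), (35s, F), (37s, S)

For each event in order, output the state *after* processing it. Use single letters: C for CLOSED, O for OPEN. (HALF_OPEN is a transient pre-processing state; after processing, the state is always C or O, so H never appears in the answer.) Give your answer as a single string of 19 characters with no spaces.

Answer: COOOOCCCCCCCCCCCCCC

Derivation:
State after each event:
  event#1 t=0s outcome=F: state=CLOSED
  event#2 t=2s outcome=F: state=OPEN
  event#3 t=5s outcome=F: state=OPEN
  event#4 t=8s outcome=F: state=OPEN
  event#5 t=9s outcome=F: state=OPEN
  event#6 t=12s outcome=S: state=CLOSED
  event#7 t=13s outcome=F: state=CLOSED
  event#8 t=15s outcome=S: state=CLOSED
  event#9 t=17s outcome=F: state=CLOSED
  event#10 t=19s outcome=S: state=CLOSED
  event#11 t=20s outcome=S: state=CLOSED
  event#12 t=23s outcome=F: state=CLOSED
  event#13 t=26s outcome=S: state=CLOSED
  event#14 t=28s outcome=S: state=CLOSED
  event#15 t=30s outcome=S: state=CLOSED
  event#16 t=32s outcome=S: state=CLOSED
  event#17 t=33s outcome=S: state=CLOSED
  event#18 t=35s outcome=F: state=CLOSED
  event#19 t=37s outcome=S: state=CLOSED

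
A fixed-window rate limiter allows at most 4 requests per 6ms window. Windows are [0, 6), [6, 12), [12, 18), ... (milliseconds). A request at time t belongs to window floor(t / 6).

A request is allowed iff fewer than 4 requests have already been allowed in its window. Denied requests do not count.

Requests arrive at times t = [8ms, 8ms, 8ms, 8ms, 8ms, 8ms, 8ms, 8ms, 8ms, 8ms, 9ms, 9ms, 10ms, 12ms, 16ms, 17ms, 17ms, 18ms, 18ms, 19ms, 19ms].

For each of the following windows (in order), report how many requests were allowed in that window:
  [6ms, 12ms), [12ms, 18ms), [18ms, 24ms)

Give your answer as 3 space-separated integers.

Processing requests:
  req#1 t=8ms (window 1): ALLOW
  req#2 t=8ms (window 1): ALLOW
  req#3 t=8ms (window 1): ALLOW
  req#4 t=8ms (window 1): ALLOW
  req#5 t=8ms (window 1): DENY
  req#6 t=8ms (window 1): DENY
  req#7 t=8ms (window 1): DENY
  req#8 t=8ms (window 1): DENY
  req#9 t=8ms (window 1): DENY
  req#10 t=8ms (window 1): DENY
  req#11 t=9ms (window 1): DENY
  req#12 t=9ms (window 1): DENY
  req#13 t=10ms (window 1): DENY
  req#14 t=12ms (window 2): ALLOW
  req#15 t=16ms (window 2): ALLOW
  req#16 t=17ms (window 2): ALLOW
  req#17 t=17ms (window 2): ALLOW
  req#18 t=18ms (window 3): ALLOW
  req#19 t=18ms (window 3): ALLOW
  req#20 t=19ms (window 3): ALLOW
  req#21 t=19ms (window 3): ALLOW

Allowed counts by window: 4 4 4

Answer: 4 4 4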